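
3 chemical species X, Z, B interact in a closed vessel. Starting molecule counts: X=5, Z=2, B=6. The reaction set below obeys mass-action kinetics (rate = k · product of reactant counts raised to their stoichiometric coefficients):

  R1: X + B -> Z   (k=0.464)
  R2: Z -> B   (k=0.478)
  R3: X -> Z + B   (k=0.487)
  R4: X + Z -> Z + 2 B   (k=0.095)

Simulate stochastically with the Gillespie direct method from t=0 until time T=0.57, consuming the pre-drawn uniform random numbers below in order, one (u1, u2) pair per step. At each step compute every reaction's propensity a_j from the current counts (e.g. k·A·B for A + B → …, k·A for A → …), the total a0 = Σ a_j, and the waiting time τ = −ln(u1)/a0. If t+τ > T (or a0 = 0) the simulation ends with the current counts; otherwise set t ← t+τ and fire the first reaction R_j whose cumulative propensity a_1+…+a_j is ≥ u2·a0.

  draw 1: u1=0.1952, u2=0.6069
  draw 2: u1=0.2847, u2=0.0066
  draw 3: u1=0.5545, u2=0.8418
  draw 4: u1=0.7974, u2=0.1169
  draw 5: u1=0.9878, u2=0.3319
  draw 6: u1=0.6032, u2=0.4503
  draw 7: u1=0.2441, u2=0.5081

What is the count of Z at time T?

Z at T = 4

t=0.000: X=5 Z=2 B=6
Draw 1: a1=13.920, a2=0.956, a3=2.435, a4=0.950, a0=18.261; τ=−ln(0.1952)/18.261=0.089 → t=0.089; u2·a0=0.6069·18.261=11.083 ≤ a1=13.920 → R1 fires; X=4 Z=3 B=5
Draw 2: a1=9.280, a2=1.434, a3=1.948, a4=1.140, a0=13.802; τ=−ln(0.2847)/13.802=0.091 → t=0.180; u2·a0=0.0066·13.802=0.091 ≤ a1=9.280 → R1 fires; X=3 Z=4 B=4
Draw 3: a1=5.568, a2=1.912, a3=1.461, a4=1.140, a0=10.081; τ=−ln(0.5545)/10.081=0.058 → t=0.239; u2·a0=0.8418·10.081=8.486; a1+a2=7.480 < 8.486 ≤ a1+…+a3=8.941 → R3 fires; X=2 Z=5 B=5
Draw 4: a1=4.640, a2=2.390, a3=0.974, a4=0.950, a0=8.954; τ=−ln(0.7974)/8.954=0.025 → t=0.264; u2·a0=0.1169·8.954=1.047 ≤ a1=4.640 → R1 fires; X=1 Z=6 B=4
Draw 5: a1=1.856, a2=2.868, a3=0.487, a4=0.570, a0=5.781; τ=−ln(0.9878)/5.781=0.002 → t=0.266; u2·a0=0.3319·5.781=1.919; a1=1.856 < 1.919 ≤ a1+a2=4.724 → R2 fires; X=1 Z=5 B=5
Draw 6: a1=2.320, a2=2.390, a3=0.487, a4=0.475, a0=5.672; τ=−ln(0.6032)/5.672=0.089 → t=0.356; u2·a0=0.4503·5.672=2.554; a1=2.320 < 2.554 ≤ a1+a2=4.710 → R2 fires; X=1 Z=4 B=6
Draw 7: a1=2.784, a2=1.912, a3=0.487, a4=0.380, a0=5.563; τ=−ln(0.2441)/5.563=0.253 → t=0.609 > T=0.57: stop.
Read off Z at T=0.57: 4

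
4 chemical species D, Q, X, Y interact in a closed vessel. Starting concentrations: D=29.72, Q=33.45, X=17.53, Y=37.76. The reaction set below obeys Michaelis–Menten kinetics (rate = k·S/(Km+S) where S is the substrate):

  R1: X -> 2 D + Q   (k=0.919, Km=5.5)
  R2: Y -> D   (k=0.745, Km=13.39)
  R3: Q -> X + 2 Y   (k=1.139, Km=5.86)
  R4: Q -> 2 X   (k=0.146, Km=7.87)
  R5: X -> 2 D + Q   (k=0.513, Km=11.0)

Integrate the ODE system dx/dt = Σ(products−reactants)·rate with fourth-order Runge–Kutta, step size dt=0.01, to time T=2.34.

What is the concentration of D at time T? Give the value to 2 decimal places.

RK4 with dt=0.01: 234 steps to T=2.34. Trajectory (selected grid times):
t=0.00: D=29.72 Q=33.45 X=17.53 Y=37.76
t=0.26: D=30.39 Q=33.43 X=17.58 Y=38.12
t=0.52: D=31.06 Q=33.41 X=17.63 Y=38.48
t=0.78: D=31.74 Q=33.39 X=17.68 Y=38.84
t=1.04: D=32.41 Q=33.38 X=17.73 Y=39.20
t=1.30: D=33.08 Q=33.36 X=17.78 Y=39.56
t=1.56: D=33.76 Q=33.34 X=17.82 Y=39.92
t=1.82: D=34.43 Q=33.32 X=17.87 Y=40.28
t=2.08: D=35.11 Q=33.31 X=17.92 Y=40.64
t=2.34: D=35.79 Q=33.29 X=17.97 Y=40.99
Read off D at T=2.34: 35.79

D at T = 35.79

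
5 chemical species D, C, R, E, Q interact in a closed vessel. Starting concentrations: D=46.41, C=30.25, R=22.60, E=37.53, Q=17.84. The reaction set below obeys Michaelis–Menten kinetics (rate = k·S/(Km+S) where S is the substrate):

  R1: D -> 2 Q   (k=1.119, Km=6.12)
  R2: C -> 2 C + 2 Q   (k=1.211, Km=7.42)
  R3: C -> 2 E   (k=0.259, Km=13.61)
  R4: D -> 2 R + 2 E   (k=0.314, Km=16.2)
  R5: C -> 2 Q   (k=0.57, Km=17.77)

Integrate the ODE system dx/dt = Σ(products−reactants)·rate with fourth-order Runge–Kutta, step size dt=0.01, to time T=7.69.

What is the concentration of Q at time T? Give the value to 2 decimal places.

Q at T = 53.58

RK4 with dt=0.01: 769 steps to T=7.69. Trajectory (selected grid times):
t=0.00: D=46.41 C=30.25 R=22.60 E=37.53 Q=17.84
t=0.85: D=45.37 C=30.62 R=22.99 E=38.23 Q=21.79
t=1.71: D=44.33 C=30.99 R=23.39 E=38.93 Q=25.78
t=2.56: D=43.30 C=31.36 R=23.78 E=39.63 Q=29.73
t=3.42: D=42.26 C=31.74 R=24.17 E=40.33 Q=33.73
t=4.27: D=41.24 C=32.11 R=24.56 E=41.03 Q=37.68
t=5.13: D=40.21 C=32.48 R=24.94 E=41.73 Q=41.68
t=5.98: D=39.20 C=32.85 R=25.32 E=42.42 Q=45.63
t=6.84: D=38.17 C=33.22 R=25.70 E=43.11 Q=49.63
t=7.69: D=37.17 C=33.59 R=26.08 E=43.80 Q=53.58
Read off Q at T=7.69: 53.58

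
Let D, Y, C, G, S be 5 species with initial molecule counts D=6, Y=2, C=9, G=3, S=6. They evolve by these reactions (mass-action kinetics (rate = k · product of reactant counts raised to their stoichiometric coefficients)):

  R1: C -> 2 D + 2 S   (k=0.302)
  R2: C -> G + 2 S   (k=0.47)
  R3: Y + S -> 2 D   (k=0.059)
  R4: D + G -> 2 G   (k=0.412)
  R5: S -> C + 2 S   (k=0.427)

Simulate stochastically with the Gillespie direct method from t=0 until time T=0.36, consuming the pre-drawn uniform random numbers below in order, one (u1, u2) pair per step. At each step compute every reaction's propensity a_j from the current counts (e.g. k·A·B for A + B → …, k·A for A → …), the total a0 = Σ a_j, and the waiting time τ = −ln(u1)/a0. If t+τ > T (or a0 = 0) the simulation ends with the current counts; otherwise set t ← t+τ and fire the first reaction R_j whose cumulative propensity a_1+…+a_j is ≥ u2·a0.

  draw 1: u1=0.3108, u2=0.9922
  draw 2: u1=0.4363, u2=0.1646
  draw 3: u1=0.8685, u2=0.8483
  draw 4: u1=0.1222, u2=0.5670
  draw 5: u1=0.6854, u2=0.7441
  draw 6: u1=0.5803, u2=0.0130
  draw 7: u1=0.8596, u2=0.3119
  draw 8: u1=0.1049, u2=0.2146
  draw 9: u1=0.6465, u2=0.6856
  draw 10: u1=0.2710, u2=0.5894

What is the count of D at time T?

t=0.000: D=6 Y=2 C=9 G=3 S=6
Draw 1: a1=2.718, a2=4.230, a3=0.708, a4=7.416, a5=2.562, a0=17.634; τ=−ln(0.3108)/17.634=0.066 → t=0.066; u2·a0=0.9922·17.634=17.496; a1+…+a4=15.072 < 17.496 ≤ a1+…+a5=17.634 → R5 fires; D=6 Y=2 C=10 G=3 S=7
Draw 2: a1=3.020, a2=4.700, a3=0.826, a4=7.416, a5=2.989, a0=18.951; τ=−ln(0.4363)/18.951=0.044 → t=0.110; u2·a0=0.1646·18.951=3.119; a1=3.020 < 3.119 ≤ a1+a2=7.720 → R2 fires; D=6 Y=2 C=9 G=4 S=9
Draw 3: a1=2.718, a2=4.230, a3=1.062, a4=9.888, a5=3.843, a0=21.741; τ=−ln(0.8685)/21.741=0.006 → t=0.117; u2·a0=0.8483·21.741=18.443; a1+…+a4=17.898 < 18.443 ≤ a1+…+a5=21.741 → R5 fires; D=6 Y=2 C=10 G=4 S=10
Draw 4: a1=3.020, a2=4.700, a3=1.180, a4=9.888, a5=4.270, a0=23.058; τ=−ln(0.1222)/23.058=0.091 → t=0.208; u2·a0=0.5670·23.058=13.074; a1+…+a3=8.900 < 13.074 ≤ a1+…+a4=18.788 → R4 fires; D=5 Y=2 C=10 G=5 S=10
Draw 5: a1=3.020, a2=4.700, a3=1.180, a4=10.300, a5=4.270, a0=23.470; τ=−ln(0.6854)/23.470=0.016 → t=0.224; u2·a0=0.7441·23.470=17.464; a1+…+a3=8.900 < 17.464 ≤ a1+…+a4=19.200 → R4 fires; D=4 Y=2 C=10 G=6 S=10
Draw 6: a1=3.020, a2=4.700, a3=1.180, a4=9.888, a5=4.270, a0=23.058; τ=−ln(0.5803)/23.058=0.024 → t=0.247; u2·a0=0.0130·23.058=0.300 ≤ a1=3.020 → R1 fires; D=6 Y=2 C=9 G=6 S=12
Draw 7: a1=2.718, a2=4.230, a3=1.416, a4=14.832, a5=5.124, a0=28.320; τ=−ln(0.8596)/28.320=0.005 → t=0.253; u2·a0=0.3119·28.320=8.833; a1+…+a3=8.364 < 8.833 ≤ a1+…+a4=23.196 → R4 fires; D=5 Y=2 C=9 G=7 S=12
Draw 8: a1=2.718, a2=4.230, a3=1.416, a4=14.420, a5=5.124, a0=27.908; τ=−ln(0.1049)/27.908=0.081 → t=0.334; u2·a0=0.2146·27.908=5.989; a1=2.718 < 5.989 ≤ a1+a2=6.948 → R2 fires; D=5 Y=2 C=8 G=8 S=14
Draw 9: a1=2.416, a2=3.760, a3=1.652, a4=16.480, a5=5.978, a0=30.286; τ=−ln(0.6465)/30.286=0.014 → t=0.348; u2·a0=0.6856·30.286=20.764; a1+…+a3=7.828 < 20.764 ≤ a1+…+a4=24.308 → R4 fires; D=4 Y=2 C=8 G=9 S=14
Draw 10: a1=2.416, a2=3.760, a3=1.652, a4=14.832, a5=5.978, a0=28.638; τ=−ln(0.2710)/28.638=0.046 → t=0.394 > T=0.36: stop.
Read off D at T=0.36: 4

D at T = 4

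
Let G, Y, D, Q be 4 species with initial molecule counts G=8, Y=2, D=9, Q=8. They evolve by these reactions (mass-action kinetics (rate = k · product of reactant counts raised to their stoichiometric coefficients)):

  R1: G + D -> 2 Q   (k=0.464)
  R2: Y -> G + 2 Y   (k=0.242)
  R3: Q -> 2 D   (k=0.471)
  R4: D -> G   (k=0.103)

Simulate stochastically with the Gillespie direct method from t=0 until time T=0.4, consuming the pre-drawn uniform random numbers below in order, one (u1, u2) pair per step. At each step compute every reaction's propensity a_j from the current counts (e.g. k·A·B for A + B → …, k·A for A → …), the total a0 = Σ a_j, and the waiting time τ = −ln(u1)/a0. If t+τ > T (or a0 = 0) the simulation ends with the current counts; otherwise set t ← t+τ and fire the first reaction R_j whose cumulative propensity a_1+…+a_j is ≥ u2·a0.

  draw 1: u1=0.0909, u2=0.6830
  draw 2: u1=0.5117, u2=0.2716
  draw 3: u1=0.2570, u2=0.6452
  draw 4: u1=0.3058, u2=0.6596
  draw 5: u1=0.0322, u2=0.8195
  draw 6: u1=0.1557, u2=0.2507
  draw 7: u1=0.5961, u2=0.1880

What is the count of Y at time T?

Y at T = 3

t=0.000: G=8 Y=2 D=9 Q=8
Draw 1: a1=33.408, a2=0.484, a3=3.768, a4=0.927, a0=38.587; τ=−ln(0.0909)/38.587=0.062 → t=0.062; u2·a0=0.6830·38.587=26.355 ≤ a1=33.408 → R1 fires; G=7 Y=2 D=8 Q=10
Draw 2: a1=25.984, a2=0.484, a3=4.710, a4=0.824, a0=32.002; τ=−ln(0.5117)/32.002=0.021 → t=0.083; u2·a0=0.2716·32.002=8.692 ≤ a1=25.984 → R1 fires; G=6 Y=2 D=7 Q=12
Draw 3: a1=19.488, a2=0.484, a3=5.652, a4=0.721, a0=26.345; τ=−ln(0.2570)/26.345=0.052 → t=0.135; u2·a0=0.6452·26.345=16.998 ≤ a1=19.488 → R1 fires; G=5 Y=2 D=6 Q=14
Draw 4: a1=13.920, a2=0.484, a3=6.594, a4=0.618, a0=21.616; τ=−ln(0.3058)/21.616=0.055 → t=0.189; u2·a0=0.6596·21.616=14.258; a1=13.920 < 14.258 ≤ a1+a2=14.404 → R2 fires; G=6 Y=3 D=6 Q=14
Draw 5: a1=16.704, a2=0.726, a3=6.594, a4=0.618, a0=24.642; τ=−ln(0.0322)/24.642=0.139 → t=0.329; u2·a0=0.8195·24.642=20.194; a1+a2=17.430 < 20.194 ≤ a1+…+a3=24.024 → R3 fires; G=6 Y=3 D=8 Q=13
Draw 6: a1=22.272, a2=0.726, a3=6.123, a4=0.824, a0=29.945; τ=−ln(0.1557)/29.945=0.062 → t=0.391; u2·a0=0.2507·29.945=7.507 ≤ a1=22.272 → R1 fires; G=5 Y=3 D=7 Q=15
Draw 7: a1=16.240, a2=0.726, a3=7.065, a4=0.721, a0=24.752; τ=−ln(0.5961)/24.752=0.021 → t=0.412 > T=0.4: stop.
Read off Y at T=0.4: 3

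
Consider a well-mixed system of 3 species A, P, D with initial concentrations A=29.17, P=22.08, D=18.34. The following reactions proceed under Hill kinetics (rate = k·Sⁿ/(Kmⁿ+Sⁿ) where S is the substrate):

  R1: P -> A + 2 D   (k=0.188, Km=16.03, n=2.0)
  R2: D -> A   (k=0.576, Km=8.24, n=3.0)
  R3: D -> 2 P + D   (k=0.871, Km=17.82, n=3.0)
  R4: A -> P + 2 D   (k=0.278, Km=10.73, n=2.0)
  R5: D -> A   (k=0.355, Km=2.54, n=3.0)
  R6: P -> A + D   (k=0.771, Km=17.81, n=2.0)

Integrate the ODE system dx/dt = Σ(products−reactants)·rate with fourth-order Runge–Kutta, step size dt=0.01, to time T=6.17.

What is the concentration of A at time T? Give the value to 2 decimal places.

RK4 with dt=0.01: 617 steps to T=6.17. Trajectory (selected grid times):
t=0.00: A=29.17 P=22.08 D=18.34
t=0.69: A=30.02 P=22.47 D=18.57
t=1.37: A=30.86 P=22.86 D=18.79
t=2.06: A=31.72 P=23.27 D=19.03
t=2.74: A=32.58 P=23.68 D=19.28
t=3.43: A=33.45 P=24.10 D=19.53
t=4.11: A=34.31 P=24.52 D=19.79
t=4.80: A=35.19 P=24.95 D=20.06
t=5.48: A=36.07 P=25.39 D=20.33
t=6.17: A=36.96 P=25.83 D=20.61
Read off A at T=6.17: 36.96

A at T = 36.96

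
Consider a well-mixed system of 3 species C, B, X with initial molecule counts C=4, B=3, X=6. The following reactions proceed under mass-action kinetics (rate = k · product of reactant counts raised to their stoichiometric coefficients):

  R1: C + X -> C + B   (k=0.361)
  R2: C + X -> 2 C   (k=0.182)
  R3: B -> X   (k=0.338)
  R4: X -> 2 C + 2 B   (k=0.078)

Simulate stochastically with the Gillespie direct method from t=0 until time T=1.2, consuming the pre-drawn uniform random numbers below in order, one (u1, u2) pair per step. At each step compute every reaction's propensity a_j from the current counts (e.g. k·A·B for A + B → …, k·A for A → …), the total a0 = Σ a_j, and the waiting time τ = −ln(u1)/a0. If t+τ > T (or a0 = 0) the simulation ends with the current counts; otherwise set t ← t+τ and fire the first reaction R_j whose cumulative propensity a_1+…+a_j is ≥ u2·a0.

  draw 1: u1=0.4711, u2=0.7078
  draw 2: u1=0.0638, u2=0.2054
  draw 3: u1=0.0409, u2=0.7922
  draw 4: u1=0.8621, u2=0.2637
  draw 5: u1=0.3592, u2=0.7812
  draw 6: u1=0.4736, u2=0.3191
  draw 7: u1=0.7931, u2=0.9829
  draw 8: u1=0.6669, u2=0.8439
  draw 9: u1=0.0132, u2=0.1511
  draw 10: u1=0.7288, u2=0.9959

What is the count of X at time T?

X at T = 1

t=0.000: C=4 B=3 X=6
Draw 1: a1=8.664, a2=4.368, a3=1.014, a4=0.468, a0=14.514; τ=−ln(0.4711)/14.514=0.052 → t=0.052; u2·a0=0.7078·14.514=10.273; a1=8.664 < 10.273 ≤ a1+a2=13.032 → R2 fires; C=5 B=3 X=5
Draw 2: a1=9.025, a2=4.550, a3=1.014, a4=0.390, a0=14.979; τ=−ln(0.0638)/14.979=0.184 → t=0.236; u2·a0=0.2054·14.979=3.077 ≤ a1=9.025 → R1 fires; C=5 B=4 X=4
Draw 3: a1=7.220, a2=3.640, a3=1.352, a4=0.312, a0=12.524; τ=−ln(0.0409)/12.524=0.255 → t=0.491; u2·a0=0.7922·12.524=9.922; a1=7.220 < 9.922 ≤ a1+a2=10.860 → R2 fires; C=6 B=4 X=3
Draw 4: a1=6.498, a2=3.276, a3=1.352, a4=0.234, a0=11.360; τ=−ln(0.8621)/11.360=0.013 → t=0.504; u2·a0=0.2637·11.360=2.996 ≤ a1=6.498 → R1 fires; C=6 B=5 X=2
Draw 5: a1=4.332, a2=2.184, a3=1.690, a4=0.156, a0=8.362; τ=−ln(0.3592)/8.362=0.122 → t=0.626; u2·a0=0.7812·8.362=6.532; a1+a2=6.516 < 6.532 ≤ a1+…+a3=8.206 → R3 fires; C=6 B=4 X=3
Draw 6: a1=6.498, a2=3.276, a3=1.352, a4=0.234, a0=11.360; τ=−ln(0.4736)/11.360=0.066 → t=0.692; u2·a0=0.3191·11.360=3.625 ≤ a1=6.498 → R1 fires; C=6 B=5 X=2
Draw 7: a1=4.332, a2=2.184, a3=1.690, a4=0.156, a0=8.362; τ=−ln(0.7931)/8.362=0.028 → t=0.720; u2·a0=0.9829·8.362=8.219; a1+…+a3=8.206 < 8.219 ≤ a1+…+a4=8.362 → R4 fires; C=8 B=7 X=1
Draw 8: a1=2.888, a2=1.456, a3=2.366, a4=0.078, a0=6.788; τ=−ln(0.6669)/6.788=0.060 → t=0.780; u2·a0=0.8439·6.788=5.728; a1+a2=4.344 < 5.728 ≤ a1+…+a3=6.710 → R3 fires; C=8 B=6 X=2
Draw 9: a1=5.776, a2=2.912, a3=2.028, a4=0.156, a0=10.872; τ=−ln(0.0132)/10.872=0.398 → t=1.178; u2·a0=0.1511·10.872=1.643 ≤ a1=5.776 → R1 fires; C=8 B=7 X=1
Draw 10: a1=2.888, a2=1.456, a3=2.366, a4=0.078, a0=6.788; τ=−ln(0.7288)/6.788=0.047 → t=1.224 > T=1.2: stop.
Read off X at T=1.2: 1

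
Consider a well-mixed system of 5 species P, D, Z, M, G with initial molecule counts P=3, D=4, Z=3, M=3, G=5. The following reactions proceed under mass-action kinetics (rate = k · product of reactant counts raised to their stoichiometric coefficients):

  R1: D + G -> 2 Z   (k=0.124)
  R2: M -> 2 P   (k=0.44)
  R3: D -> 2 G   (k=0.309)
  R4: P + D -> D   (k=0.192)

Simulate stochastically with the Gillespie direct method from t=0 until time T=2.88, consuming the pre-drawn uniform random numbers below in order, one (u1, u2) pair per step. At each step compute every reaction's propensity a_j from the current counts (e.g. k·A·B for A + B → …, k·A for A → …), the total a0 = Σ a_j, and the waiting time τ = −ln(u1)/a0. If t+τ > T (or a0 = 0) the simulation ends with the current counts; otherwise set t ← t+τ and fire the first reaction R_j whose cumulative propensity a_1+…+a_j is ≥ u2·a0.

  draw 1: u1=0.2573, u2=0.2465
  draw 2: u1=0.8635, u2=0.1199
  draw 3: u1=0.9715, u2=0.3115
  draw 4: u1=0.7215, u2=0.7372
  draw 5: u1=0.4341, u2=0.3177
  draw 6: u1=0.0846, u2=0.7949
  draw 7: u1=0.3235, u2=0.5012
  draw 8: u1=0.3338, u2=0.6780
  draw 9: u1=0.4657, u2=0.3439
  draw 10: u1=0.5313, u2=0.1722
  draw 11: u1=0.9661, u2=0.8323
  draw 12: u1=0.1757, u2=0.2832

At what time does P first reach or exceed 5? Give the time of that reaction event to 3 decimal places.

Threshold first reached at t = 0.219

t=0.000: P=3 D=4 Z=3 M=3 G=5
Draw 1: a1=2.480, a2=1.320, a3=1.236, a4=2.304, a0=7.340; τ=−ln(0.2573)/7.340=0.185 → t=0.185; u2·a0=0.2465·7.340=1.809 ≤ a1=2.480 → R1 fires; P=3 D=3 Z=5 M=3 G=4
Draw 2: a1=1.488, a2=1.320, a3=0.927, a4=1.728, a0=5.463; τ=−ln(0.8635)/5.463=0.027 → t=0.212; u2·a0=0.1199·5.463=0.655 ≤ a1=1.488 → R1 fires; P=3 D=2 Z=7 M=3 G=3
Draw 3: a1=0.744, a2=1.320, a3=0.618, a4=1.152, a0=3.834; τ=−ln(0.9715)/3.834=0.008 → t=0.219; u2·a0=0.3115·3.834=1.194; a1=0.744 < 1.194 ≤ a1+a2=2.064 → R2 fires; P=5 D=2 Z=7 M=2 G=3
Draw 4: a1=0.744, a2=0.880, a3=0.618, a4=1.920, a0=4.162; τ=−ln(0.7215)/4.162=0.078 → t=0.298; u2·a0=0.7372·4.162=3.068; a1+…+a3=2.242 < 3.068 ≤ a1+…+a4=4.162 → R4 fires; P=4 D=2 Z=7 M=2 G=3
Draw 5: a1=0.744, a2=0.880, a3=0.618, a4=1.536, a0=3.778; τ=−ln(0.4341)/3.778=0.221 → t=0.519; u2·a0=0.3177·3.778=1.200; a1=0.744 < 1.200 ≤ a1+a2=1.624 → R2 fires; P=6 D=2 Z=7 M=1 G=3
Draw 6: a1=0.744, a2=0.440, a3=0.618, a4=2.304, a0=4.106; τ=−ln(0.0846)/4.106=0.602 → t=1.120; u2·a0=0.7949·4.106=3.264; a1+…+a3=1.802 < 3.264 ≤ a1+…+a4=4.106 → R4 fires; P=5 D=2 Z=7 M=1 G=3
Draw 7: a1=0.744, a2=0.440, a3=0.618, a4=1.920, a0=3.722; τ=−ln(0.3235)/3.722=0.303 → t=1.423; u2·a0=0.5012·3.722=1.865; a1+…+a3=1.802 < 1.865 ≤ a1+…+a4=3.722 → R4 fires; P=4 D=2 Z=7 M=1 G=3
Draw 8: a1=0.744, a2=0.440, a3=0.618, a4=1.536, a0=3.338; τ=−ln(0.3338)/3.338=0.329 → t=1.752; u2·a0=0.6780·3.338=2.263; a1+…+a3=1.802 < 2.263 ≤ a1+…+a4=3.338 → R4 fires; P=3 D=2 Z=7 M=1 G=3
Draw 9: a1=0.744, a2=0.440, a3=0.618, a4=1.152, a0=2.954; τ=−ln(0.4657)/2.954=0.259 → t=2.011; u2·a0=0.3439·2.954=1.016; a1=0.744 < 1.016 ≤ a1+a2=1.184 → R2 fires; P=5 D=2 Z=7 M=0 G=3
Draw 10: a1=0.744, a2=0.000, a3=0.618, a4=1.920, a0=3.282; τ=−ln(0.5313)/3.282=0.193 → t=2.203; u2·a0=0.1722·3.282=0.565 ≤ a1=0.744 → R1 fires; P=5 D=1 Z=9 M=0 G=2
Draw 11: a1=0.248, a2=0.000, a3=0.309, a4=0.960, a0=1.517; τ=−ln(0.9661)/1.517=0.023 → t=2.226; u2·a0=0.8323·1.517=1.263; a1+…+a3=0.557 < 1.263 ≤ a1+…+a4=1.517 → R4 fires; P=4 D=1 Z=9 M=0 G=2
Draw 12: a1=0.248, a2=0.000, a3=0.309, a4=0.768, a0=1.325; τ=−ln(0.1757)/1.325=1.312 → t=3.539 > T=2.88: stop.
P first becomes ≥ 5 when it reaches 5 at the event at t=0.219.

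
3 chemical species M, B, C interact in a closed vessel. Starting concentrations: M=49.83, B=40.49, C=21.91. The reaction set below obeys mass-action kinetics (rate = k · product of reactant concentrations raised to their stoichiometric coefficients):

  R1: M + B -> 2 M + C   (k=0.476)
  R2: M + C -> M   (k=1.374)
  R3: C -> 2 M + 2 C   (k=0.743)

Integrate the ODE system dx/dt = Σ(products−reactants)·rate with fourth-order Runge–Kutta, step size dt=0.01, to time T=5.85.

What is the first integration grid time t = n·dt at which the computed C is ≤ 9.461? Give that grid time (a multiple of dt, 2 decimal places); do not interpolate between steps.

Threshold first reached at t = 0.03

RK4 with dt=0.01: 585 steps to T=5.85. Trajectory (selected grid times):
t=0.00: M=49.83 B=40.49 C=21.91
t=0.02: M=67.78 B=23.05 C=12.42
t=0.03: M=74.57 B=16.41 C=8.82
t=0.65: M=91.31 B=0.00 C=0.00
t=1.30: M=91.31 B=0.00 C=0.00
t=1.95: M=91.31 B=0.00 C=0.00
t=2.60: M=91.31 B=0.00 C=0.00
t=3.25: M=91.31 B=0.00 C=0.00
t=3.90: M=91.31 B=0.00 C=0.00
t=4.55: M=91.31 B=0.00 C=0.00
t=5.20: M=91.31 B=0.00 C=0.00
t=5.85: M=91.31 B=0.00 C=0.00
C(0.02)=12.415 > 9.461 but C(0.03)=8.823 ≤ 9.461, so the first grid time is t=0.03.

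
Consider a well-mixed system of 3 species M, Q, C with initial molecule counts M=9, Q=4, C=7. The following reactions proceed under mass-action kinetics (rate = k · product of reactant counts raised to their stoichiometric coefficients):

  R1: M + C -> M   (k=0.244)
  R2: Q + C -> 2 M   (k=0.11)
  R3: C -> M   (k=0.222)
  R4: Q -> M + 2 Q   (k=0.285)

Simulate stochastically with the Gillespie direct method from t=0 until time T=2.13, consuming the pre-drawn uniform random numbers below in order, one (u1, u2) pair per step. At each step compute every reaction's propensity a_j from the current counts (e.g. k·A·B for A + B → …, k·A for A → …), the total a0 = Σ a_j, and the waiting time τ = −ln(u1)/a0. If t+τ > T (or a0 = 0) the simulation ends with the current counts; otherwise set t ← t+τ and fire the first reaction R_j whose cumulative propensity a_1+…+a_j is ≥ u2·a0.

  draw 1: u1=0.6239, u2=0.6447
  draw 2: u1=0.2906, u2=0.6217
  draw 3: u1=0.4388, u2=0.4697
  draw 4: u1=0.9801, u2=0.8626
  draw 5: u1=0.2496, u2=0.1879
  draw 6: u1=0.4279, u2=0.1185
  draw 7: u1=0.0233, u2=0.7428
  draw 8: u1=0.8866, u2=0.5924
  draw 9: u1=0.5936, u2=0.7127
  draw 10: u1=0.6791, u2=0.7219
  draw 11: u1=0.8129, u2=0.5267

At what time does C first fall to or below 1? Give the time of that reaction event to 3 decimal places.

Threshold first reached at t = 0.393

t=0.000: M=9 Q=4 C=7
Draw 1: a1=15.372, a2=3.080, a3=1.554, a4=1.140, a0=21.146; τ=−ln(0.6239)/21.146=0.022 → t=0.022; u2·a0=0.6447·21.146=13.633 ≤ a1=15.372 → R1 fires; M=9 Q=4 C=6
Draw 2: a1=13.176, a2=2.640, a3=1.332, a4=1.140, a0=18.288; τ=−ln(0.2906)/18.288=0.068 → t=0.090; u2·a0=0.6217·18.288=11.370 ≤ a1=13.176 → R1 fires; M=9 Q=4 C=5
Draw 3: a1=10.980, a2=2.200, a3=1.110, a4=1.140, a0=15.430; τ=−ln(0.4388)/15.430=0.053 → t=0.143; u2·a0=0.4697·15.430=7.247 ≤ a1=10.980 → R1 fires; M=9 Q=4 C=4
Draw 4: a1=8.784, a2=1.760, a3=0.888, a4=1.140, a0=12.572; τ=−ln(0.9801)/12.572=0.002 → t=0.145; u2·a0=0.8626·12.572=10.845; a1+a2=10.544 < 10.845 ≤ a1+…+a3=11.432 → R3 fires; M=10 Q=4 C=3
Draw 5: a1=7.320, a2=1.320, a3=0.666, a4=1.140, a0=10.446; τ=−ln(0.2496)/10.446=0.133 → t=0.278; u2·a0=0.1879·10.446=1.963 ≤ a1=7.320 → R1 fires; M=10 Q=4 C=2
Draw 6: a1=4.880, a2=0.880, a3=0.444, a4=1.140, a0=7.344; τ=−ln(0.4279)/7.344=0.116 → t=0.393; u2·a0=0.1185·7.344=0.870 ≤ a1=4.880 → R1 fires; M=10 Q=4 C=1
Draw 7: a1=2.440, a2=0.440, a3=0.222, a4=1.140, a0=4.242; τ=−ln(0.0233)/4.242=0.886 → t=1.280; u2·a0=0.7428·4.242=3.151; a1+…+a3=3.102 < 3.151 ≤ a1+…+a4=4.242 → R4 fires; M=11 Q=5 C=1
Draw 8: a1=2.684, a2=0.550, a3=0.222, a4=1.425, a0=4.881; τ=−ln(0.8866)/4.881=0.025 → t=1.304; u2·a0=0.5924·4.881=2.892; a1=2.684 < 2.892 ≤ a1+a2=3.234 → R2 fires; M=13 Q=4 C=0
Draw 9: a1=0.000, a2=0.000, a3=0.000, a4=1.140, a0=1.140; τ=−ln(0.5936)/1.140=0.457 → t=1.762; u2·a0=0.7127·1.140=0.812; a1+…+a3=0.000 < 0.812 ≤ a1+…+a4=1.140 → R4 fires; M=14 Q=5 C=0
Draw 10: a1=0.000, a2=0.000, a3=0.000, a4=1.425, a0=1.425; τ=−ln(0.6791)/1.425=0.272 → t=2.033; u2·a0=0.7219·1.425=1.029; a1+…+a3=0.000 < 1.029 ≤ a1+…+a4=1.425 → R4 fires; M=15 Q=6 C=0
Draw 11: a1=0.000, a2=0.000, a3=0.000, a4=1.710, a0=1.710; τ=−ln(0.8129)/1.710=0.121 → t=2.154 > T=2.13: stop.
C first becomes ≤ 1 when it reaches 1 at the event at t=0.393.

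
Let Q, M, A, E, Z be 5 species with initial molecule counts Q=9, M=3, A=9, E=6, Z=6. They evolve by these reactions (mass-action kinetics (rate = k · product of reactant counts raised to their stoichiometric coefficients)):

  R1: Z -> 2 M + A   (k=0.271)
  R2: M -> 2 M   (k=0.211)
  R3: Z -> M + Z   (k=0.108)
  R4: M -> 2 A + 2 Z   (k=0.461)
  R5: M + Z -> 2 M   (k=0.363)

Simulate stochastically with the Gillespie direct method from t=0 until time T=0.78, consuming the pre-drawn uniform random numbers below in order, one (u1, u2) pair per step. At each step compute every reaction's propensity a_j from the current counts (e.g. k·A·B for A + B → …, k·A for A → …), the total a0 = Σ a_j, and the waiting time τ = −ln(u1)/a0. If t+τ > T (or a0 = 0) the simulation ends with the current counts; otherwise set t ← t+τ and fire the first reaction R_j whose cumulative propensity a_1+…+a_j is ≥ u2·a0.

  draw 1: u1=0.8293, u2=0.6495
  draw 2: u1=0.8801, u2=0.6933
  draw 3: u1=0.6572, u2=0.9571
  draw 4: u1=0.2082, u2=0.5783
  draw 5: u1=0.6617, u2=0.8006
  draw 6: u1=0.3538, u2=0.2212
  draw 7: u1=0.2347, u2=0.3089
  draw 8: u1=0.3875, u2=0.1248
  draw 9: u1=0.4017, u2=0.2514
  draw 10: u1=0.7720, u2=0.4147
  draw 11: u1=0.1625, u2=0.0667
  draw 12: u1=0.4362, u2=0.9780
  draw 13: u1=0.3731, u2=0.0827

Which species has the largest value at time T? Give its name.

Dominant species at T: A

t=0.000: Q=9 M=3 A=9 E=6 Z=6
Draw 1: a1=1.626, a2=0.633, a3=0.648, a4=1.383, a5=6.534, a0=10.824; τ=−ln(0.8293)/10.824=0.017 → t=0.017; u2·a0=0.6495·10.824=7.030; a1+…+a4=4.290 < 7.030 ≤ a1+…+a5=10.824 → R5 fires; Q=9 M=4 A=9 E=6 Z=5
Draw 2: a1=1.355, a2=0.844, a3=0.540, a4=1.844, a5=7.260, a0=11.843; τ=−ln(0.8801)/11.843=0.011 → t=0.028; u2·a0=0.6933·11.843=8.211; a1+…+a4=4.583 < 8.211 ≤ a1+…+a5=11.843 → R5 fires; Q=9 M=5 A=9 E=6 Z=4
Draw 3: a1=1.084, a2=1.055, a3=0.432, a4=2.305, a5=7.260, a0=12.136; τ=−ln(0.6572)/12.136=0.035 → t=0.063; u2·a0=0.9571·12.136=11.615; a1+…+a4=4.876 < 11.615 ≤ a1+…+a5=12.136 → R5 fires; Q=9 M=6 A=9 E=6 Z=3
Draw 4: a1=0.813, a2=1.266, a3=0.324, a4=2.766, a5=6.534, a0=11.703; τ=−ln(0.2082)/11.703=0.134 → t=0.197; u2·a0=0.5783·11.703=6.768; a1+…+a4=5.169 < 6.768 ≤ a1+…+a5=11.703 → R5 fires; Q=9 M=7 A=9 E=6 Z=2
Draw 5: a1=0.542, a2=1.477, a3=0.216, a4=3.227, a5=5.082, a0=10.544; τ=−ln(0.6617)/10.544=0.039 → t=0.236; u2·a0=0.8006·10.544=8.442; a1+…+a4=5.462 < 8.442 ≤ a1+…+a5=10.544 → R5 fires; Q=9 M=8 A=9 E=6 Z=1
Draw 6: a1=0.271, a2=1.688, a3=0.108, a4=3.688, a5=2.904, a0=8.659; τ=−ln(0.3538)/8.659=0.120 → t=0.356; u2·a0=0.2212·8.659=1.915; a1=0.271 < 1.915 ≤ a1+a2=1.959 → R2 fires; Q=9 M=9 A=9 E=6 Z=1
Draw 7: a1=0.271, a2=1.899, a3=0.108, a4=4.149, a5=3.267, a0=9.694; τ=−ln(0.2347)/9.694=0.150 → t=0.505; u2·a0=0.3089·9.694=2.994; a1+…+a3=2.278 < 2.994 ≤ a1+…+a4=6.427 → R4 fires; Q=9 M=8 A=11 E=6 Z=3
Draw 8: a1=0.813, a2=1.688, a3=0.324, a4=3.688, a5=8.712, a0=15.225; τ=−ln(0.3875)/15.225=0.062 → t=0.568; u2·a0=0.1248·15.225=1.900; a1=0.813 < 1.900 ≤ a1+a2=2.501 → R2 fires; Q=9 M=9 A=11 E=6 Z=3
Draw 9: a1=0.813, a2=1.899, a3=0.324, a4=4.149, a5=9.801, a0=16.986; τ=−ln(0.4017)/16.986=0.054 → t=0.621; u2·a0=0.2514·16.986=4.270; a1+…+a3=3.036 < 4.270 ≤ a1+…+a4=7.185 → R4 fires; Q=9 M=8 A=13 E=6 Z=5
Draw 10: a1=1.355, a2=1.688, a3=0.540, a4=3.688, a5=14.520, a0=21.791; τ=−ln(0.7720)/21.791=0.012 → t=0.633; u2·a0=0.4147·21.791=9.037; a1+…+a4=7.271 < 9.037 ≤ a1+…+a5=21.791 → R5 fires; Q=9 M=9 A=13 E=6 Z=4
Draw 11: a1=1.084, a2=1.899, a3=0.432, a4=4.149, a5=13.068, a0=20.632; τ=−ln(0.1625)/20.632=0.088 → t=0.721; u2·a0=0.0667·20.632=1.376; a1=1.084 < 1.376 ≤ a1+a2=2.983 → R2 fires; Q=9 M=10 A=13 E=6 Z=4
Draw 12: a1=1.084, a2=2.110, a3=0.432, a4=4.610, a5=14.520, a0=22.756; τ=−ln(0.4362)/22.756=0.036 → t=0.758; u2·a0=0.9780·22.756=22.255; a1+…+a4=8.236 < 22.255 ≤ a1+…+a5=22.756 → R5 fires; Q=9 M=11 A=13 E=6 Z=3
Draw 13: a1=0.813, a2=2.321, a3=0.324, a4=5.071, a5=11.979, a0=20.508; τ=−ln(0.3731)/20.508=0.048 → t=0.806 > T=0.78: stop.
At T=0.78: Q=9 M=11 A=13 E=6 Z=3; the largest is A.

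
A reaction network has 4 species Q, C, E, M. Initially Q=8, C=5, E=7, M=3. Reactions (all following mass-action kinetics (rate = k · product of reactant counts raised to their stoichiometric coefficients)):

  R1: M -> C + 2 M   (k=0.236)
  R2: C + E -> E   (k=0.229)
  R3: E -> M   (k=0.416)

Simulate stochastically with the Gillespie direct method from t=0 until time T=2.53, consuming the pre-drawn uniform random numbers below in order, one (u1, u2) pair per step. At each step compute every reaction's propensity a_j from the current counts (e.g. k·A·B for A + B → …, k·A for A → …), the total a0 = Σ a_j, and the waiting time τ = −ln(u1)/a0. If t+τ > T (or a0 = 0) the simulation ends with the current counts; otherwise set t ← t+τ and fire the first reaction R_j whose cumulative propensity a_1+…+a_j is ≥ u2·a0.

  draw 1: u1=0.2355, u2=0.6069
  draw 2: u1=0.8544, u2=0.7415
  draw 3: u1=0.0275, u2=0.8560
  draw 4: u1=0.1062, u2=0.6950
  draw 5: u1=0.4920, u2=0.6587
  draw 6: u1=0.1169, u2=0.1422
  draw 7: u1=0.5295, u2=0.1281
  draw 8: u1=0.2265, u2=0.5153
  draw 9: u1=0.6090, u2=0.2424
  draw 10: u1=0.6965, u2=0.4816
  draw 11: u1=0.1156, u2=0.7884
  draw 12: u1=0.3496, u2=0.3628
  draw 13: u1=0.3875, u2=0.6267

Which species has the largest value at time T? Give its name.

t=0.000: Q=8 C=5 E=7 M=3
Draw 1: a1=0.708, a2=8.015, a3=2.912, a0=11.635; τ=−ln(0.2355)/11.635=0.124 → t=0.124; u2·a0=0.6069·11.635=7.061; a1=0.708 < 7.061 ≤ a1+a2=8.723 → R2 fires; Q=8 C=4 E=7 M=3
Draw 2: a1=0.708, a2=6.412, a3=2.912, a0=10.032; τ=−ln(0.8544)/10.032=0.016 → t=0.140; u2·a0=0.7415·10.032=7.439; a1+a2=7.120 < 7.439 ≤ a1+…+a3=10.032 → R3 fires; Q=8 C=4 E=6 M=4
Draw 3: a1=0.944, a2=5.496, a3=2.496, a0=8.936; τ=−ln(0.0275)/8.936=0.402 → t=0.542; u2·a0=0.8560·8.936=7.649; a1+a2=6.440 < 7.649 ≤ a1+…+a3=8.936 → R3 fires; Q=8 C=4 E=5 M=5
Draw 4: a1=1.180, a2=4.580, a3=2.080, a0=7.840; τ=−ln(0.1062)/7.840=0.286 → t=0.828; u2·a0=0.6950·7.840=5.449; a1=1.180 < 5.449 ≤ a1+a2=5.760 → R2 fires; Q=8 C=3 E=5 M=5
Draw 5: a1=1.180, a2=3.435, a3=2.080, a0=6.695; τ=−ln(0.4920)/6.695=0.106 → t=0.934; u2·a0=0.6587·6.695=4.410; a1=1.180 < 4.410 ≤ a1+a2=4.615 → R2 fires; Q=8 C=2 E=5 M=5
Draw 6: a1=1.180, a2=2.290, a3=2.080, a0=5.550; τ=−ln(0.1169)/5.550=0.387 → t=1.321; u2·a0=0.1422·5.550=0.789 ≤ a1=1.180 → R1 fires; Q=8 C=3 E=5 M=6
Draw 7: a1=1.416, a2=3.435, a3=2.080, a0=6.931; τ=−ln(0.5295)/6.931=0.092 → t=1.413; u2·a0=0.1281·6.931=0.888 ≤ a1=1.416 → R1 fires; Q=8 C=4 E=5 M=7
Draw 8: a1=1.652, a2=4.580, a3=2.080, a0=8.312; τ=−ln(0.2265)/8.312=0.179 → t=1.591; u2·a0=0.5153·8.312=4.283; a1=1.652 < 4.283 ≤ a1+a2=6.232 → R2 fires; Q=8 C=3 E=5 M=7
Draw 9: a1=1.652, a2=3.435, a3=2.080, a0=7.167; τ=−ln(0.6090)/7.167=0.069 → t=1.660; u2·a0=0.2424·7.167=1.737; a1=1.652 < 1.737 ≤ a1+a2=5.087 → R2 fires; Q=8 C=2 E=5 M=7
Draw 10: a1=1.652, a2=2.290, a3=2.080, a0=6.022; τ=−ln(0.6965)/6.022=0.060 → t=1.720; u2·a0=0.4816·6.022=2.900; a1=1.652 < 2.900 ≤ a1+a2=3.942 → R2 fires; Q=8 C=1 E=5 M=7
Draw 11: a1=1.652, a2=1.145, a3=2.080, a0=4.877; τ=−ln(0.1156)/4.877=0.442 → t=2.163; u2·a0=0.7884·4.877=3.845; a1+a2=2.797 < 3.845 ≤ a1+…+a3=4.877 → R3 fires; Q=8 C=1 E=4 M=8
Draw 12: a1=1.888, a2=0.916, a3=1.664, a0=4.468; τ=−ln(0.3496)/4.468=0.235 → t=2.398; u2·a0=0.3628·4.468=1.621 ≤ a1=1.888 → R1 fires; Q=8 C=2 E=4 M=9
Draw 13: a1=2.124, a2=1.832, a3=1.664, a0=5.620; τ=−ln(0.3875)/5.620=0.169 → t=2.567 > T=2.53: stop.
At T=2.53: Q=8 C=2 E=4 M=9; the largest is M.

Dominant species at T: M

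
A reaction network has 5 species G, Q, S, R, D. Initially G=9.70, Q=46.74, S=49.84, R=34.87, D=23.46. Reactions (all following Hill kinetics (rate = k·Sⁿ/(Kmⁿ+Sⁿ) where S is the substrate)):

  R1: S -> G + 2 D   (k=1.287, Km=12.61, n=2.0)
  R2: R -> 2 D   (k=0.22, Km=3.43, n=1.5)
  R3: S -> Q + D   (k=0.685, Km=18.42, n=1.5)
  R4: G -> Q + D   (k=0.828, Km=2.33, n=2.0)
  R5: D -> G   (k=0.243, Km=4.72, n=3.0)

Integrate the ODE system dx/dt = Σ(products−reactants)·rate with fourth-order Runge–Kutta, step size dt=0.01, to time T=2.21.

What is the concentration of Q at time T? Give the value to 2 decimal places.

Q at T = 49.70

RK4 with dt=0.01: 221 steps to T=2.21. Trajectory (selected grid times):
t=0.00: G=9.70 Q=46.74 S=49.84 R=34.87 D=23.46
t=0.25: G=9.87 Q=47.08 S=49.40 R=34.82 D=24.45
t=0.49: G=10.03 Q=47.40 S=48.97 R=34.77 D=25.39
t=0.74: G=10.19 Q=47.73 S=48.53 R=34.71 D=26.38
t=0.98: G=10.35 Q=48.06 S=48.11 R=34.66 D=27.32
t=1.23: G=10.51 Q=48.39 S=47.67 R=34.61 D=28.31
t=1.47: G=10.67 Q=48.71 S=47.25 R=34.56 D=29.25
t=1.72: G=10.83 Q=49.05 S=46.81 R=34.50 D=30.23
t=1.96: G=10.99 Q=49.37 S=46.39 R=34.45 D=31.17
t=2.21: G=11.15 Q=49.70 S=45.96 R=34.40 D=32.15
Read off Q at T=2.21: 49.70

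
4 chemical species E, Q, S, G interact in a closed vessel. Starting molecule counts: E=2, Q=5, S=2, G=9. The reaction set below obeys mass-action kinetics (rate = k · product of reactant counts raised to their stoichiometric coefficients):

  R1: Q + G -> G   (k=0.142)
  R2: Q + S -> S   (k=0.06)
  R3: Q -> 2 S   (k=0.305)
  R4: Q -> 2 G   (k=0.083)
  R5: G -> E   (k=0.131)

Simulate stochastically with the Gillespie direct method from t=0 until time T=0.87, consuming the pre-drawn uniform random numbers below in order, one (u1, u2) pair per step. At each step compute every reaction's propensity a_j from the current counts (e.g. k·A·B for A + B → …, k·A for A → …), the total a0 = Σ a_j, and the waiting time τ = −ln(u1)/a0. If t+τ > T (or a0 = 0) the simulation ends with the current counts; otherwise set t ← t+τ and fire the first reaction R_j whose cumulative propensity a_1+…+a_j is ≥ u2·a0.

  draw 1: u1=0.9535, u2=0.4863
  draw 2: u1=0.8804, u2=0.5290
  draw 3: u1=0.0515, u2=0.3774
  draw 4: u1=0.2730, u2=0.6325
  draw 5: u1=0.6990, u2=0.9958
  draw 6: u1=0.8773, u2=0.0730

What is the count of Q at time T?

t=0.000: E=2 Q=5 S=2 G=9
Draw 1: a1=6.390, a2=0.600, a3=1.525, a4=0.415, a5=1.179, a0=10.109; τ=−ln(0.9535)/10.109=0.005 → t=0.005; u2·a0=0.4863·10.109=4.916 ≤ a1=6.390 → R1 fires; E=2 Q=4 S=2 G=9
Draw 2: a1=5.112, a2=0.480, a3=1.220, a4=0.332, a5=1.179, a0=8.323; τ=−ln(0.8804)/8.323=0.015 → t=0.020; u2·a0=0.5290·8.323=4.403 ≤ a1=5.112 → R1 fires; E=2 Q=3 S=2 G=9
Draw 3: a1=3.834, a2=0.360, a3=0.915, a4=0.249, a5=1.179, a0=6.537; τ=−ln(0.0515)/6.537=0.454 → t=0.474; u2·a0=0.3774·6.537=2.467 ≤ a1=3.834 → R1 fires; E=2 Q=2 S=2 G=9
Draw 4: a1=2.556, a2=0.240, a3=0.610, a4=0.166, a5=1.179, a0=4.751; τ=−ln(0.2730)/4.751=0.273 → t=0.747; u2·a0=0.6325·4.751=3.005; a1+a2=2.796 < 3.005 ≤ a1+…+a3=3.406 → R3 fires; E=2 Q=1 S=4 G=9
Draw 5: a1=1.278, a2=0.240, a3=0.305, a4=0.083, a5=1.179, a0=3.085; τ=−ln(0.6990)/3.085=0.116 → t=0.863; u2·a0=0.9958·3.085=3.072; a1+…+a4=1.906 < 3.072 ≤ a1+…+a5=3.085 → R5 fires; E=3 Q=1 S=4 G=8
Draw 6: a1=1.136, a2=0.240, a3=0.305, a4=0.083, a5=1.048, a0=2.812; τ=−ln(0.8773)/2.812=0.047 → t=0.910 > T=0.87: stop.
Read off Q at T=0.87: 1

Q at T = 1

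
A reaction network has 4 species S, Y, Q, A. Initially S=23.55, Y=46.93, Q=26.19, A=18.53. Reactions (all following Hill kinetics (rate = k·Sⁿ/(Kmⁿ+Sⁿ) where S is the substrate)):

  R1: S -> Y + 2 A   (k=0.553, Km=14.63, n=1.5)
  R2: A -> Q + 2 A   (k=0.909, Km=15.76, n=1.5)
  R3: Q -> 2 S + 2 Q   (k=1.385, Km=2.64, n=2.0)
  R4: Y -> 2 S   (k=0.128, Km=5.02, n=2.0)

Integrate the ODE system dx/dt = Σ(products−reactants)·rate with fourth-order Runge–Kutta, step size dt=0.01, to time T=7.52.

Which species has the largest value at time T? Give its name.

RK4 with dt=0.01: 752 steps to T=7.52. Trajectory (selected grid times):
t=0.00: S=23.55 Y=46.93 Q=26.19 A=18.53
t=0.84: S=25.75 Y=47.14 Q=27.78 A=19.60
t=1.67: S=27.91 Y=47.36 Q=29.36 A=20.70
t=2.51: S=30.09 Y=47.60 Q=30.98 A=21.85
t=3.34: S=32.24 Y=47.84 Q=32.60 A=23.02
t=4.18: S=34.40 Y=48.10 Q=34.25 A=24.24
t=5.01: S=36.54 Y=48.35 Q=35.90 A=25.46
t=5.85: S=38.69 Y=48.62 Q=37.57 A=26.73
t=6.68: S=40.81 Y=48.89 Q=39.24 A=28.01
t=7.52: S=42.96 Y=49.17 Q=40.94 A=29.32
At T=7.52: S=42.96 Y=49.17 Q=40.94 A=29.32; the largest is Y.

Dominant species at T: Y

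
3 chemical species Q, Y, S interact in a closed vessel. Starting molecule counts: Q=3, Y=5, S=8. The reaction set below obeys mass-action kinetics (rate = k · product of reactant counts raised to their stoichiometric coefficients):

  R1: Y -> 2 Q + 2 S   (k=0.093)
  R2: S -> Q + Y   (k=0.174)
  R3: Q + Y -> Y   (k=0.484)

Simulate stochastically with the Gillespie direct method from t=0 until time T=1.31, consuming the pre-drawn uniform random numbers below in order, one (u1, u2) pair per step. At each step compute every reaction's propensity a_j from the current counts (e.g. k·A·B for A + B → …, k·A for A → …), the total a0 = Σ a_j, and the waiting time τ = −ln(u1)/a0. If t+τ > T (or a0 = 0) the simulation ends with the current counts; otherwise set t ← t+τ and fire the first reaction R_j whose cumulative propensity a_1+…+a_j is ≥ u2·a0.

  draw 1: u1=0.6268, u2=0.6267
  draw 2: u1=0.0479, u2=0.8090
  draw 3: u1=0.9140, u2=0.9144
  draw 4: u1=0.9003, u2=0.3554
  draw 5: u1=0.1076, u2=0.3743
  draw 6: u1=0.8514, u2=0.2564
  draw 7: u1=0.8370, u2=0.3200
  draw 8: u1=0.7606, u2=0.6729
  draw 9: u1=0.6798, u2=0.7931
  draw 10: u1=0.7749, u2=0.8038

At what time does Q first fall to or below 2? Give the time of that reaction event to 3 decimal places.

t=0.000: Q=3 Y=5 S=8
Draw 1: a1=0.465, a2=1.392, a3=7.260, a0=9.117; τ=−ln(0.6268)/9.117=0.051 → t=0.051; u2·a0=0.6267·9.117=5.714; a1+a2=1.857 < 5.714 ≤ a1+…+a3=9.117 → R3 fires; Q=2 Y=5 S=8
Draw 2: a1=0.465, a2=1.392, a3=4.840, a0=6.697; τ=−ln(0.0479)/6.697=0.454 → t=0.505; u2·a0=0.8090·6.697=5.418; a1+a2=1.857 < 5.418 ≤ a1+…+a3=6.697 → R3 fires; Q=1 Y=5 S=8
Draw 3: a1=0.465, a2=1.392, a3=2.420, a0=4.277; τ=−ln(0.9140)/4.277=0.021 → t=0.526; u2·a0=0.9144·4.277=3.911; a1+a2=1.857 < 3.911 ≤ a1+…+a3=4.277 → R3 fires; Q=0 Y=5 S=8
Draw 4: a1=0.465, a2=1.392, a3=0.000, a0=1.857; τ=−ln(0.9003)/1.857=0.057 → t=0.583; u2·a0=0.3554·1.857=0.660; a1=0.465 < 0.660 ≤ a1+a2=1.857 → R2 fires; Q=1 Y=6 S=7
Draw 5: a1=0.558, a2=1.218, a3=2.904, a0=4.680; τ=−ln(0.1076)/4.680=0.476 → t=1.059; u2·a0=0.3743·4.680=1.752; a1=0.558 < 1.752 ≤ a1+a2=1.776 → R2 fires; Q=2 Y=7 S=6
Draw 6: a1=0.651, a2=1.044, a3=6.776, a0=8.471; τ=−ln(0.8514)/8.471=0.019 → t=1.078; u2·a0=0.2564·8.471=2.172; a1+a2=1.695 < 2.172 ≤ a1+…+a3=8.471 → R3 fires; Q=1 Y=7 S=6
Draw 7: a1=0.651, a2=1.044, a3=3.388, a0=5.083; τ=−ln(0.8370)/5.083=0.035 → t=1.113; u2·a0=0.3200·5.083=1.627; a1=0.651 < 1.627 ≤ a1+a2=1.695 → R2 fires; Q=2 Y=8 S=5
Draw 8: a1=0.744, a2=0.870, a3=7.744, a0=9.358; τ=−ln(0.7606)/9.358=0.029 → t=1.142; u2·a0=0.6729·9.358=6.297; a1+a2=1.614 < 6.297 ≤ a1+…+a3=9.358 → R3 fires; Q=1 Y=8 S=5
Draw 9: a1=0.744, a2=0.870, a3=3.872, a0=5.486; τ=−ln(0.6798)/5.486=0.070 → t=1.212; u2·a0=0.7931·5.486=4.351; a1+a2=1.614 < 4.351 ≤ a1+…+a3=5.486 → R3 fires; Q=0 Y=8 S=5
Draw 10: a1=0.744, a2=0.870, a3=0.000, a0=1.614; τ=−ln(0.7749)/1.614=0.158 → t=1.371 > T=1.31: stop.
Q first becomes ≤ 2 when it reaches 2 at the event at t=0.051.

Threshold first reached at t = 0.051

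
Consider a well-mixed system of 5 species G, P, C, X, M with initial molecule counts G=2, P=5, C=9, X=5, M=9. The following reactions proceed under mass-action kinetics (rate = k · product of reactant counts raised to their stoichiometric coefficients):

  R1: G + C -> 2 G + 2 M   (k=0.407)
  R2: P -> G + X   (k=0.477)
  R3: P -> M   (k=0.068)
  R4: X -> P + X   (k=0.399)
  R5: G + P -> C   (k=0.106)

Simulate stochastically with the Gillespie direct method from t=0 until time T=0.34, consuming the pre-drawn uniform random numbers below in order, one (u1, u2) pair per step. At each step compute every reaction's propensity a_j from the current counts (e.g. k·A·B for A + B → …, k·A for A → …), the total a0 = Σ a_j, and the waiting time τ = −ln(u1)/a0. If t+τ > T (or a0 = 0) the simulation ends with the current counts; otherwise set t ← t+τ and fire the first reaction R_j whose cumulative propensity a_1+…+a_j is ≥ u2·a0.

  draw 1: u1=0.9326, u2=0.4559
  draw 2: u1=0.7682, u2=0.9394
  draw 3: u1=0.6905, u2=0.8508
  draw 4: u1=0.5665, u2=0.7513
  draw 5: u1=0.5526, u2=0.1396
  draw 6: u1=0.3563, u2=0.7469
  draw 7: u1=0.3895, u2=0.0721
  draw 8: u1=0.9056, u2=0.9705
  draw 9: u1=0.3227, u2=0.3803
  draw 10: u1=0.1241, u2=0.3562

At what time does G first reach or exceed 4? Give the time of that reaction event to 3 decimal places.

t=0.000: G=2 P=5 C=9 X=5 M=9
Draw 1: a1=7.326, a2=2.385, a3=0.340, a4=1.995, a5=1.060, a0=13.106; τ=−ln(0.9326)/13.106=0.005 → t=0.005; u2·a0=0.4559·13.106=5.975 ≤ a1=7.326 → R1 fires; G=3 P=5 C=8 X=5 M=11
Draw 2: a1=9.768, a2=2.385, a3=0.340, a4=1.995, a5=1.590, a0=16.078; τ=−ln(0.7682)/16.078=0.016 → t=0.022; u2·a0=0.9394·16.078=15.104; a1+…+a4=14.488 < 15.104 ≤ a1+…+a5=16.078 → R5 fires; G=2 P=4 C=9 X=5 M=11
Draw 3: a1=7.326, a2=1.908, a3=0.272, a4=1.995, a5=0.848, a0=12.349; τ=−ln(0.6905)/12.349=0.030 → t=0.052; u2·a0=0.8508·12.349=10.507; a1+…+a3=9.506 < 10.507 ≤ a1+…+a4=11.501 → R4 fires; G=2 P=5 C=9 X=5 M=11
Draw 4: a1=7.326, a2=2.385, a3=0.340, a4=1.995, a5=1.060, a0=13.106; τ=−ln(0.5665)/13.106=0.043 → t=0.095; u2·a0=0.7513·13.106=9.847; a1+a2=9.711 < 9.847 ≤ a1+…+a3=10.051 → R3 fires; G=2 P=4 C=9 X=5 M=12
Draw 5: a1=7.326, a2=1.908, a3=0.272, a4=1.995, a5=0.848, a0=12.349; τ=−ln(0.5526)/12.349=0.048 → t=0.143; u2·a0=0.1396·12.349=1.724 ≤ a1=7.326 → R1 fires; G=3 P=4 C=8 X=5 M=14
Draw 6: a1=9.768, a2=1.908, a3=0.272, a4=1.995, a5=1.272, a0=15.215; τ=−ln(0.3563)/15.215=0.068 → t=0.211; u2·a0=0.7469·15.215=11.364; a1=9.768 < 11.364 ≤ a1+a2=11.676 → R2 fires; G=4 P=3 C=8 X=6 M=14
Draw 7: a1=13.024, a2=1.431, a3=0.204, a4=2.394, a5=1.272, a0=18.325; τ=−ln(0.3895)/18.325=0.051 → t=0.262; u2·a0=0.0721·18.325=1.321 ≤ a1=13.024 → R1 fires; G=5 P=3 C=7 X=6 M=16
Draw 8: a1=14.245, a2=1.431, a3=0.204, a4=2.394, a5=1.590, a0=19.864; τ=−ln(0.9056)/19.864=0.005 → t=0.267; u2·a0=0.9705·19.864=19.278; a1+…+a4=18.274 < 19.278 ≤ a1+…+a5=19.864 → R5 fires; G=4 P=2 C=8 X=6 M=16
Draw 9: a1=13.024, a2=0.954, a3=0.136, a4=2.394, a5=0.848, a0=17.356; τ=−ln(0.3227)/17.356=0.065 → t=0.333; u2·a0=0.3803·17.356=6.600 ≤ a1=13.024 → R1 fires; G=5 P=2 C=7 X=6 M=18
Draw 10: a1=14.245, a2=0.954, a3=0.136, a4=2.394, a5=1.060, a0=18.789; τ=−ln(0.1241)/18.789=0.111 → t=0.444 > T=0.34: stop.
G first becomes ≥ 4 when it reaches 4 at the event at t=0.211.

Threshold first reached at t = 0.211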